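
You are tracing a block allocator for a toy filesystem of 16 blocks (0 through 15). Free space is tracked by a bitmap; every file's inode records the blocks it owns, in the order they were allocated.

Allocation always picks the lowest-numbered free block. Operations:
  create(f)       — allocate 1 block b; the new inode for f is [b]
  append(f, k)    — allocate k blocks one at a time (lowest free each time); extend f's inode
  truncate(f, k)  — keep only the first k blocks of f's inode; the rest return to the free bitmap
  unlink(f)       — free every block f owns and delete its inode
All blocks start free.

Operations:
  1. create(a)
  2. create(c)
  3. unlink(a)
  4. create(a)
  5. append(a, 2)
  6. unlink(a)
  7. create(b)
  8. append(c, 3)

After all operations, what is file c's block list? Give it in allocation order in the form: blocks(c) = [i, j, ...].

blocks(c) = [1, 2, 3, 4]

create(a): bitmap=F............... | a=[0]
create(c): bitmap=FF.............. | a=[0] c=[1]
unlink(a): bitmap=.F.............. | c=[1]
create(a): bitmap=FF.............. | a=[0] c=[1]
append(a, 2): bitmap=FFFF............ | a=[0, 2, 3] c=[1]
unlink(a): bitmap=.F.............. | c=[1]
create(b): bitmap=FF.............. | b=[0] c=[1]
append(c, 3): bitmap=FFFFF........... | b=[0] c=[1, 2, 3, 4]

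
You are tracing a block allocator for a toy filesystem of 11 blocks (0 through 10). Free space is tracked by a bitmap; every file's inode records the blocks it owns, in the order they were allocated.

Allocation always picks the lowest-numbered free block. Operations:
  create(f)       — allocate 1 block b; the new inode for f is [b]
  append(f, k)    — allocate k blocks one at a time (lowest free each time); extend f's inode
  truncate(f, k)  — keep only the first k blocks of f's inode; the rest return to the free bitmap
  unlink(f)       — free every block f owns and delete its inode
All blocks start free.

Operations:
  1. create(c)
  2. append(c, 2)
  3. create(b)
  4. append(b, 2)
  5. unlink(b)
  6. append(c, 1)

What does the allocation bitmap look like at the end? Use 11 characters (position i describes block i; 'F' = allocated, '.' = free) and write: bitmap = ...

bitmap = FFFF.......

[1] create(c) — c=0 (map F..........)
[2] append(c, 2) — c=0,1,2 (map FFF........)
[3] create(b) — b=3 c=0,1,2 (map FFFF.......)
[4] append(b, 2) — b=3,4,5 c=0,1,2 (map FFFFFF.....)
[5] unlink(b) — c=0,1,2 (map FFF........)
[6] append(c, 1) — c=0,1,2,3 (map FFFF.......)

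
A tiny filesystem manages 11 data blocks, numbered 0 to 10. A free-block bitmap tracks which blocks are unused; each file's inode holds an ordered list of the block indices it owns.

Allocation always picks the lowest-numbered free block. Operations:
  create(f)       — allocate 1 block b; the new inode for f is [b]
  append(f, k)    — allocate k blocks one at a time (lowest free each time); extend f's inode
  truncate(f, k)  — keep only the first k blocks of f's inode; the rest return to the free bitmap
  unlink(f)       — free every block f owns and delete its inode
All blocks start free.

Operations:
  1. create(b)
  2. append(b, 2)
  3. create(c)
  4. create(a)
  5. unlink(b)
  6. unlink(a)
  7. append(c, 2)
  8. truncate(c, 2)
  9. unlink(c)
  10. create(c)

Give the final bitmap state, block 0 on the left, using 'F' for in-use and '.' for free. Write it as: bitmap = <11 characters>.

bitmap = F..........

after create(b) → b:[0]  free=[F..........]
after append(b, 2) → b:[0, 1, 2]  free=[FFF........]
after create(c) → b:[0, 1, 2], c:[3]  free=[FFFF.......]
after create(a) → a:[4], b:[0, 1, 2], c:[3]  free=[FFFFF......]
after unlink(b) → a:[4], c:[3]  free=[...FF......]
after unlink(a) → c:[3]  free=[...F.......]
after append(c, 2) → c:[3, 0, 1]  free=[FF.F.......]
after truncate(c, 2) → c:[3, 0]  free=[F..F.......]
after unlink(c) →   free=[...........]
after create(c) → c:[0]  free=[F..........]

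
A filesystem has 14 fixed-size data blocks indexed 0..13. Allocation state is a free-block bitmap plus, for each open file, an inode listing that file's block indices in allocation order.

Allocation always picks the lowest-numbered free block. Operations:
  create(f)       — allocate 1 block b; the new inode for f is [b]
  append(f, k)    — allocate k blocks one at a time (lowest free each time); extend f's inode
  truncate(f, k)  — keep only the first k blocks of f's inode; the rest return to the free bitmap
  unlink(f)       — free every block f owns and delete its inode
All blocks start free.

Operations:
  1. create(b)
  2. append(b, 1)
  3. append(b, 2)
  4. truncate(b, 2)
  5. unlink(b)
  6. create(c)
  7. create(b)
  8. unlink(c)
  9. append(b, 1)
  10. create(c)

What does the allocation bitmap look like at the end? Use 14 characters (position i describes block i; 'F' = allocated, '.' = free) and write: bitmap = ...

  1. create(b)  ⇒  F.............  {b→[0]}
  2. append(b, 1)  ⇒  FF............  {b→[0, 1]}
  3. append(b, 2)  ⇒  FFFF..........  {b→[0, 1, 2, 3]}
  4. truncate(b, 2)  ⇒  FF............  {b→[0, 1]}
  5. unlink(b)  ⇒  ..............  {}
  6. create(c)  ⇒  F.............  {c→[0]}
  7. create(b)  ⇒  FF............  {b→[1]; c→[0]}
  8. unlink(c)  ⇒  .F............  {b→[1]}
  9. append(b, 1)  ⇒  FF............  {b→[1, 0]}
  10. create(c)  ⇒  FFF...........  {b→[1, 0]; c→[2]}

bitmap = FFF...........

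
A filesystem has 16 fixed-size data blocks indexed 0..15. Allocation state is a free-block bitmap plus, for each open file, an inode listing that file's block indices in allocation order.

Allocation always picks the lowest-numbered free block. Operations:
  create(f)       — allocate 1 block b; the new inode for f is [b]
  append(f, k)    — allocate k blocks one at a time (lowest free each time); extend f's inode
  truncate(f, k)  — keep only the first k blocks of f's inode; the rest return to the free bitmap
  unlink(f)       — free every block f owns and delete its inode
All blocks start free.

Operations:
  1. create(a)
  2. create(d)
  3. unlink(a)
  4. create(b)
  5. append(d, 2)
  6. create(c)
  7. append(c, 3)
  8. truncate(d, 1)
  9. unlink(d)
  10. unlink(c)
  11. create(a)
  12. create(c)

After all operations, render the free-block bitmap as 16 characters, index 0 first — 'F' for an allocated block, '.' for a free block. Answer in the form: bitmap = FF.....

[1] create(a) — a=0 (map F...............)
[2] create(d) — a=0 d=1 (map FF..............)
[3] unlink(a) — d=1 (map .F..............)
[4] create(b) — b=0 d=1 (map FF..............)
[5] append(d, 2) — b=0 d=1,2,3 (map FFFF............)
[6] create(c) — b=0 c=4 d=1,2,3 (map FFFFF...........)
[7] append(c, 3) — b=0 c=4,5,6,7 d=1,2,3 (map FFFFFFFF........)
[8] truncate(d, 1) — b=0 c=4,5,6,7 d=1 (map FF..FFFF........)
[9] unlink(d) — b=0 c=4,5,6,7 (map F...FFFF........)
[10] unlink(c) — b=0 (map F...............)
[11] create(a) — a=1 b=0 (map FF..............)
[12] create(c) — a=1 b=0 c=2 (map FFF.............)

bitmap = FFF.............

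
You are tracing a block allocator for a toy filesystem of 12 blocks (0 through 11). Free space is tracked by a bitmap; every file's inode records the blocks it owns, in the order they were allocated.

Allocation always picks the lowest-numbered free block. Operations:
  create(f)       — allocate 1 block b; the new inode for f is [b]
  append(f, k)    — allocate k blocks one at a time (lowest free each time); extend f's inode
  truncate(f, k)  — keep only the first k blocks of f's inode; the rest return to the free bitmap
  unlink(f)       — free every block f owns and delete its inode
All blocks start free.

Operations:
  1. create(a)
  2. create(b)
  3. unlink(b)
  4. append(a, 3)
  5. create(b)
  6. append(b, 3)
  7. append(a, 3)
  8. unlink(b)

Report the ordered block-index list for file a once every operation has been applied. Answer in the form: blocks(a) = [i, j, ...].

create(a): bitmap=F........... | a=[0]
create(b): bitmap=FF.......... | a=[0] b=[1]
unlink(b): bitmap=F........... | a=[0]
append(a, 3): bitmap=FFFF........ | a=[0, 1, 2, 3]
create(b): bitmap=FFFFF....... | a=[0, 1, 2, 3] b=[4]
append(b, 3): bitmap=FFFFFFFF.... | a=[0, 1, 2, 3] b=[4, 5, 6, 7]
append(a, 3): bitmap=FFFFFFFFFFF. | a=[0, 1, 2, 3, 8, 9, 10] b=[4, 5, 6, 7]
unlink(b): bitmap=FFFF....FFF. | a=[0, 1, 2, 3, 8, 9, 10]

blocks(a) = [0, 1, 2, 3, 8, 9, 10]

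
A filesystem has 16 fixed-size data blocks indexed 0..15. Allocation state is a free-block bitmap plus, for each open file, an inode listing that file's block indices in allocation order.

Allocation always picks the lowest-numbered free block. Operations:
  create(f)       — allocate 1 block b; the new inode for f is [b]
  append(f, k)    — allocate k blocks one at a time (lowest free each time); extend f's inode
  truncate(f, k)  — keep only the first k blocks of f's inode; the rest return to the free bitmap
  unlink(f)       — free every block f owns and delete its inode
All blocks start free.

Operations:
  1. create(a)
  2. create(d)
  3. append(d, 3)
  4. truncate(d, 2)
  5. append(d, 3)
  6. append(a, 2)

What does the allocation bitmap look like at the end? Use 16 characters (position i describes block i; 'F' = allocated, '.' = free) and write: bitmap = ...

after create(a) → a:[0]  free=[F...............]
after create(d) → a:[0], d:[1]  free=[FF..............]
after append(d, 3) → a:[0], d:[1, 2, 3, 4]  free=[FFFFF...........]
after truncate(d, 2) → a:[0], d:[1, 2]  free=[FFF.............]
after append(d, 3) → a:[0], d:[1, 2, 3, 4, 5]  free=[FFFFFF..........]
after append(a, 2) → a:[0, 6, 7], d:[1, 2, 3, 4, 5]  free=[FFFFFFFF........]

bitmap = FFFFFFFF........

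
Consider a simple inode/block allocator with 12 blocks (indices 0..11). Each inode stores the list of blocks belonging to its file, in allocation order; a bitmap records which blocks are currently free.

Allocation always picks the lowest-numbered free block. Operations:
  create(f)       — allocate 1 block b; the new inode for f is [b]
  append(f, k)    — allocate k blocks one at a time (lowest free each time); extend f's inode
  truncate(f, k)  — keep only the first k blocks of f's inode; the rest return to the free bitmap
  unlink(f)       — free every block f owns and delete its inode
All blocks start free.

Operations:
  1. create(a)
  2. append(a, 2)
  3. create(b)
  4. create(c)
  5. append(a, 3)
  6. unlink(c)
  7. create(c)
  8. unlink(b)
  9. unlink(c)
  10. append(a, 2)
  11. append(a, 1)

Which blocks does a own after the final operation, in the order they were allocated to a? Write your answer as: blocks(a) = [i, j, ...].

[1] create(a) — a=0 (map F...........)
[2] append(a, 2) — a=0,1,2 (map FFF.........)
[3] create(b) — a=0,1,2 b=3 (map FFFF........)
[4] create(c) — a=0,1,2 b=3 c=4 (map FFFFF.......)
[5] append(a, 3) — a=0,1,2,5,6,7 b=3 c=4 (map FFFFFFFF....)
[6] unlink(c) — a=0,1,2,5,6,7 b=3 (map FFFF.FFF....)
[7] create(c) — a=0,1,2,5,6,7 b=3 c=4 (map FFFFFFFF....)
[8] unlink(b) — a=0,1,2,5,6,7 c=4 (map FFF.FFFF....)
[9] unlink(c) — a=0,1,2,5,6,7 (map FFF..FFF....)
[10] append(a, 2) — a=0,1,2,5,6,7,3,4 (map FFFFFFFF....)
[11] append(a, 1) — a=0,1,2,5,6,7,3,4,8 (map FFFFFFFFF...)

blocks(a) = [0, 1, 2, 5, 6, 7, 3, 4, 8]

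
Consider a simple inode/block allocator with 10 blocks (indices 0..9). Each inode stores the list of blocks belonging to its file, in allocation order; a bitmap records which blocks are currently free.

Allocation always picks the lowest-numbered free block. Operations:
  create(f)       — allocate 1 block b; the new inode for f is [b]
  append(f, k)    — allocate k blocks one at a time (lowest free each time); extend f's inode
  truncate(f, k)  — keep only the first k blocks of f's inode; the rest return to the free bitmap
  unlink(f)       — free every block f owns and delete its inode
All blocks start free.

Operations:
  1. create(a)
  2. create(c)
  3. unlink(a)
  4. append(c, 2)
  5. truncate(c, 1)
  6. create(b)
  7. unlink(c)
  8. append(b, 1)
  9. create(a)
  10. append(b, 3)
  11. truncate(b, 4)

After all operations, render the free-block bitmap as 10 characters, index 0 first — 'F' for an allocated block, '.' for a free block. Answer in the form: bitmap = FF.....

bitmap = FFFFF.....

[1] create(a) — a=0 (map F.........)
[2] create(c) — a=0 c=1 (map FF........)
[3] unlink(a) — c=1 (map .F........)
[4] append(c, 2) — c=1,0,2 (map FFF.......)
[5] truncate(c, 1) — c=1 (map .F........)
[6] create(b) — b=0 c=1 (map FF........)
[7] unlink(c) — b=0 (map F.........)
[8] append(b, 1) — b=0,1 (map FF........)
[9] create(a) — a=2 b=0,1 (map FFF.......)
[10] append(b, 3) — a=2 b=0,1,3,4,5 (map FFFFFF....)
[11] truncate(b, 4) — a=2 b=0,1,3,4 (map FFFFF.....)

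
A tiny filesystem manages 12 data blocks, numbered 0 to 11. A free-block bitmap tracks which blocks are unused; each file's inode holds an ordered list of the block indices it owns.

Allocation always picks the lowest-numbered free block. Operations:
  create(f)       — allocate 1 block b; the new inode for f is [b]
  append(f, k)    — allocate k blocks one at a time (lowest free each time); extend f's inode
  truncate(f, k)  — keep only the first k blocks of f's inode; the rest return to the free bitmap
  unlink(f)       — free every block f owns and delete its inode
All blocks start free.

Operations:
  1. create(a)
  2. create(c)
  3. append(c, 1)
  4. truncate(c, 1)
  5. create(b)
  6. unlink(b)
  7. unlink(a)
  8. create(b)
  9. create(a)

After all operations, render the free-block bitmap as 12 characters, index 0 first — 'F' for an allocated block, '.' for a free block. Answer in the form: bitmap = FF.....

bitmap = FFF.........

  1. create(a)  ⇒  F...........  {a→[0]}
  2. create(c)  ⇒  FF..........  {a→[0]; c→[1]}
  3. append(c, 1)  ⇒  FFF.........  {a→[0]; c→[1, 2]}
  4. truncate(c, 1)  ⇒  FF..........  {a→[0]; c→[1]}
  5. create(b)  ⇒  FFF.........  {a→[0]; b→[2]; c→[1]}
  6. unlink(b)  ⇒  FF..........  {a→[0]; c→[1]}
  7. unlink(a)  ⇒  .F..........  {c→[1]}
  8. create(b)  ⇒  FF..........  {b→[0]; c→[1]}
  9. create(a)  ⇒  FFF.........  {a→[2]; b→[0]; c→[1]}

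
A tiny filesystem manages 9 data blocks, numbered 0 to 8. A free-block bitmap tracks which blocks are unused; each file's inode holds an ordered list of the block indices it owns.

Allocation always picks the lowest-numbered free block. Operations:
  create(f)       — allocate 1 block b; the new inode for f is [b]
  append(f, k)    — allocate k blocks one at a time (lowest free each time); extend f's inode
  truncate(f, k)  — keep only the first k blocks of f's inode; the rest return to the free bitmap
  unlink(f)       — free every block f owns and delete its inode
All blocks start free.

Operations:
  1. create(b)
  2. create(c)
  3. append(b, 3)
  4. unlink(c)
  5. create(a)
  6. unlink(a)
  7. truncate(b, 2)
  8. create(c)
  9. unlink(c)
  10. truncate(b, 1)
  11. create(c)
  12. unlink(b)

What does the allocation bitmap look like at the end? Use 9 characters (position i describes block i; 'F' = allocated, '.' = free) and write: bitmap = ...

bitmap = .F.......

  1. create(b)  ⇒  F........  {b→[0]}
  2. create(c)  ⇒  FF.......  {b→[0]; c→[1]}
  3. append(b, 3)  ⇒  FFFFF....  {b→[0, 2, 3, 4]; c→[1]}
  4. unlink(c)  ⇒  F.FFF....  {b→[0, 2, 3, 4]}
  5. create(a)  ⇒  FFFFF....  {a→[1]; b→[0, 2, 3, 4]}
  6. unlink(a)  ⇒  F.FFF....  {b→[0, 2, 3, 4]}
  7. truncate(b, 2)  ⇒  F.F......  {b→[0, 2]}
  8. create(c)  ⇒  FFF......  {b→[0, 2]; c→[1]}
  9. unlink(c)  ⇒  F.F......  {b→[0, 2]}
  10. truncate(b, 1)  ⇒  F........  {b→[0]}
  11. create(c)  ⇒  FF.......  {b→[0]; c→[1]}
  12. unlink(b)  ⇒  .F.......  {c→[1]}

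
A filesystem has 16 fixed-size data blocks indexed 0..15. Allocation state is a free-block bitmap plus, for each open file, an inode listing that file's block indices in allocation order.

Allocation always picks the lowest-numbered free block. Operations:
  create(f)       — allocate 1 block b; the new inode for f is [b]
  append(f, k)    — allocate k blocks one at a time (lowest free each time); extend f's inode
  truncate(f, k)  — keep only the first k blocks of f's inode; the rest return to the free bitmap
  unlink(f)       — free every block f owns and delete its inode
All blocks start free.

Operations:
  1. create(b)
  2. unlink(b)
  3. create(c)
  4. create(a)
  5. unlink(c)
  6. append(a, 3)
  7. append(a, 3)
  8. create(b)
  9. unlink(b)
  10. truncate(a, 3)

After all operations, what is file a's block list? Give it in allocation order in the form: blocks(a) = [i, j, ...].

blocks(a) = [1, 0, 2]

  1. create(b)  ⇒  F...............  {b→[0]}
  2. unlink(b)  ⇒  ................  {}
  3. create(c)  ⇒  F...............  {c→[0]}
  4. create(a)  ⇒  FF..............  {a→[1]; c→[0]}
  5. unlink(c)  ⇒  .F..............  {a→[1]}
  6. append(a, 3)  ⇒  FFFF............  {a→[1, 0, 2, 3]}
  7. append(a, 3)  ⇒  FFFFFFF.........  {a→[1, 0, 2, 3, 4, 5, 6]}
  8. create(b)  ⇒  FFFFFFFF........  {a→[1, 0, 2, 3, 4, 5, 6]; b→[7]}
  9. unlink(b)  ⇒  FFFFFFF.........  {a→[1, 0, 2, 3, 4, 5, 6]}
  10. truncate(a, 3)  ⇒  FFF.............  {a→[1, 0, 2]}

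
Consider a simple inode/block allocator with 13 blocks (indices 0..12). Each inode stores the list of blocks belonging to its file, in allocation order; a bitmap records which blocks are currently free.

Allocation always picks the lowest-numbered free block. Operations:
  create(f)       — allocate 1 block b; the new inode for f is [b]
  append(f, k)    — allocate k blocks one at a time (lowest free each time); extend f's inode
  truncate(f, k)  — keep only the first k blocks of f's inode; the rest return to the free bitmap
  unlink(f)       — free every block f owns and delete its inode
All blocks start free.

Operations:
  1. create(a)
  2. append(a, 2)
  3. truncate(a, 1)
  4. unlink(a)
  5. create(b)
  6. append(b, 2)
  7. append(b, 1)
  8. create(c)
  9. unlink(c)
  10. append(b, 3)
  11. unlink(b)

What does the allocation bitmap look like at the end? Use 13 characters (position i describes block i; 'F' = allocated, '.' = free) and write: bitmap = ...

bitmap = .............

after create(a) → a:[0]  free=[F............]
after append(a, 2) → a:[0, 1, 2]  free=[FFF..........]
after truncate(a, 1) → a:[0]  free=[F............]
after unlink(a) →   free=[.............]
after create(b) → b:[0]  free=[F............]
after append(b, 2) → b:[0, 1, 2]  free=[FFF..........]
after append(b, 1) → b:[0, 1, 2, 3]  free=[FFFF.........]
after create(c) → b:[0, 1, 2, 3], c:[4]  free=[FFFFF........]
after unlink(c) → b:[0, 1, 2, 3]  free=[FFFF.........]
after append(b, 3) → b:[0, 1, 2, 3, 4, 5, 6]  free=[FFFFFFF......]
after unlink(b) →   free=[.............]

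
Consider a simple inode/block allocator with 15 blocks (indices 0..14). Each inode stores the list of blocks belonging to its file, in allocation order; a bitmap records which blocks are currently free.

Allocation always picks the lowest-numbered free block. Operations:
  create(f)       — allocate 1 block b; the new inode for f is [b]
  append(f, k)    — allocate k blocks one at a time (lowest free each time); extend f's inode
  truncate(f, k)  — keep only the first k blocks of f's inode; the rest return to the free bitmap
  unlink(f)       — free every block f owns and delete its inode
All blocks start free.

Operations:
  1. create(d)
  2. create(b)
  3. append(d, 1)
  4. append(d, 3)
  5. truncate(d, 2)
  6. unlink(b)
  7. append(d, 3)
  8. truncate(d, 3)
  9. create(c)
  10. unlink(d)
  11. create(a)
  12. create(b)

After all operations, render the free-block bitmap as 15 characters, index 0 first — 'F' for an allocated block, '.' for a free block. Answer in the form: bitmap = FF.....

bitmap = FF.F...........

create(d): bitmap=F.............. | d=[0]
create(b): bitmap=FF............. | b=[1] d=[0]
append(d, 1): bitmap=FFF............ | b=[1] d=[0, 2]
append(d, 3): bitmap=FFFFFF......... | b=[1] d=[0, 2, 3, 4, 5]
truncate(d, 2): bitmap=FFF............ | b=[1] d=[0, 2]
unlink(b): bitmap=F.F............ | d=[0, 2]
append(d, 3): bitmap=FFFFF.......... | d=[0, 2, 1, 3, 4]
truncate(d, 3): bitmap=FFF............ | d=[0, 2, 1]
create(c): bitmap=FFFF........... | c=[3] d=[0, 2, 1]
unlink(d): bitmap=...F........... | c=[3]
create(a): bitmap=F..F........... | a=[0] c=[3]
create(b): bitmap=FF.F........... | a=[0] b=[1] c=[3]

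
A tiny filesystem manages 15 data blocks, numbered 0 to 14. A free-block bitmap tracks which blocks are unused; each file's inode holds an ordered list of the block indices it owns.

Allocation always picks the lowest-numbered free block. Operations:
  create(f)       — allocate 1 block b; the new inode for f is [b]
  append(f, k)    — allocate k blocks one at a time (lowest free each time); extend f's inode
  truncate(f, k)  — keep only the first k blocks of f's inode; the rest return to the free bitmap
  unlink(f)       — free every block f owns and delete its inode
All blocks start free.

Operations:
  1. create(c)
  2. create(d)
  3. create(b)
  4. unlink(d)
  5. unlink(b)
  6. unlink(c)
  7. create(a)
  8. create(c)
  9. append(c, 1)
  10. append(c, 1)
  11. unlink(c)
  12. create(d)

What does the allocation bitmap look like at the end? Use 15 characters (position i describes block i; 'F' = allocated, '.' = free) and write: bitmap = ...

[1] create(c) — c=0 (map F..............)
[2] create(d) — c=0 d=1 (map FF.............)
[3] create(b) — b=2 c=0 d=1 (map FFF............)
[4] unlink(d) — b=2 c=0 (map F.F............)
[5] unlink(b) — c=0 (map F..............)
[6] unlink(c) —  (map ...............)
[7] create(a) — a=0 (map F..............)
[8] create(c) — a=0 c=1 (map FF.............)
[9] append(c, 1) — a=0 c=1,2 (map FFF............)
[10] append(c, 1) — a=0 c=1,2,3 (map FFFF...........)
[11] unlink(c) — a=0 (map F..............)
[12] create(d) — a=0 d=1 (map FF.............)

bitmap = FF.............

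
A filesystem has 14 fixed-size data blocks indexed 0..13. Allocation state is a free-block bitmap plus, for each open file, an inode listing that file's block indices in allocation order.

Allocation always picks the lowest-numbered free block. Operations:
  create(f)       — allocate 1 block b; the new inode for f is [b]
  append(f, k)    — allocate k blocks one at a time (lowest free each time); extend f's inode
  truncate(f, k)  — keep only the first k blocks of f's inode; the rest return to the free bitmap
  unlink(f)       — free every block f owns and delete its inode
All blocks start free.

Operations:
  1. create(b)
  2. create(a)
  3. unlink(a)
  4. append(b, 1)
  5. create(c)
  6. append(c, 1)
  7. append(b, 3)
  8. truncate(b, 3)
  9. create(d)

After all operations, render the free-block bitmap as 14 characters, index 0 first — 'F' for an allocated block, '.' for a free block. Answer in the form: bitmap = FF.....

bitmap = FFFFFF........

  1. create(b)  ⇒  F.............  {b→[0]}
  2. create(a)  ⇒  FF............  {a→[1]; b→[0]}
  3. unlink(a)  ⇒  F.............  {b→[0]}
  4. append(b, 1)  ⇒  FF............  {b→[0, 1]}
  5. create(c)  ⇒  FFF...........  {b→[0, 1]; c→[2]}
  6. append(c, 1)  ⇒  FFFF..........  {b→[0, 1]; c→[2, 3]}
  7. append(b, 3)  ⇒  FFFFFFF.......  {b→[0, 1, 4, 5, 6]; c→[2, 3]}
  8. truncate(b, 3)  ⇒  FFFFF.........  {b→[0, 1, 4]; c→[2, 3]}
  9. create(d)  ⇒  FFFFFF........  {b→[0, 1, 4]; c→[2, 3]; d→[5]}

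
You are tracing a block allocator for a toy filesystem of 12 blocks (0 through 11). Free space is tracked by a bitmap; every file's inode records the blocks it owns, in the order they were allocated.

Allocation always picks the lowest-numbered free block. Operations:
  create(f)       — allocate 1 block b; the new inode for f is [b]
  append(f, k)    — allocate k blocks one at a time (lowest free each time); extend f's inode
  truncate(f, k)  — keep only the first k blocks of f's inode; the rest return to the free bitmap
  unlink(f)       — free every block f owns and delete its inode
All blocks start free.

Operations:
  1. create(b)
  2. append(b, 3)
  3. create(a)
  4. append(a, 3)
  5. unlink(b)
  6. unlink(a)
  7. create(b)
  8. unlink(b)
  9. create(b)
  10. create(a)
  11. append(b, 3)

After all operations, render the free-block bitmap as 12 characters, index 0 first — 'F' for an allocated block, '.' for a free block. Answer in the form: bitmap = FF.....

bitmap = FFFFF.......

[1] create(b) — b=0 (map F...........)
[2] append(b, 3) — b=0,1,2,3 (map FFFF........)
[3] create(a) — a=4 b=0,1,2,3 (map FFFFF.......)
[4] append(a, 3) — a=4,5,6,7 b=0,1,2,3 (map FFFFFFFF....)
[5] unlink(b) — a=4,5,6,7 (map ....FFFF....)
[6] unlink(a) —  (map ............)
[7] create(b) — b=0 (map F...........)
[8] unlink(b) —  (map ............)
[9] create(b) — b=0 (map F...........)
[10] create(a) — a=1 b=0 (map FF..........)
[11] append(b, 3) — a=1 b=0,2,3,4 (map FFFFF.......)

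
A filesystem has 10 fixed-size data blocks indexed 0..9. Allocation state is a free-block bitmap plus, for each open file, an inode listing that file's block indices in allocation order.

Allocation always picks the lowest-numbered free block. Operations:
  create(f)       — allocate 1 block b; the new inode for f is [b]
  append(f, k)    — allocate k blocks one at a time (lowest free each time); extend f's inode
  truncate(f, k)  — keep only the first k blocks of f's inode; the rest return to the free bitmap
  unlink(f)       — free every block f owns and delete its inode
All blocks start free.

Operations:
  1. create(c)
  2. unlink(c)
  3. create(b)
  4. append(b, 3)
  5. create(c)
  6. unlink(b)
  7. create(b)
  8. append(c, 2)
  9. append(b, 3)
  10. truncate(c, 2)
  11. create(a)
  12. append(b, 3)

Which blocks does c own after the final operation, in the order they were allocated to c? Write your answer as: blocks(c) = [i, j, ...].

blocks(c) = [4, 1]

[1] create(c) — c=0 (map F.........)
[2] unlink(c) —  (map ..........)
[3] create(b) — b=0 (map F.........)
[4] append(b, 3) — b=0,1,2,3 (map FFFF......)
[5] create(c) — b=0,1,2,3 c=4 (map FFFFF.....)
[6] unlink(b) — c=4 (map ....F.....)
[7] create(b) — b=0 c=4 (map F...F.....)
[8] append(c, 2) — b=0 c=4,1,2 (map FFF.F.....)
[9] append(b, 3) — b=0,3,5,6 c=4,1,2 (map FFFFFFF...)
[10] truncate(c, 2) — b=0,3,5,6 c=4,1 (map FF.FFFF...)
[11] create(a) — a=2 b=0,3,5,6 c=4,1 (map FFFFFFF...)
[12] append(b, 3) — a=2 b=0,3,5,6,7,8,9 c=4,1 (map FFFFFFFFFF)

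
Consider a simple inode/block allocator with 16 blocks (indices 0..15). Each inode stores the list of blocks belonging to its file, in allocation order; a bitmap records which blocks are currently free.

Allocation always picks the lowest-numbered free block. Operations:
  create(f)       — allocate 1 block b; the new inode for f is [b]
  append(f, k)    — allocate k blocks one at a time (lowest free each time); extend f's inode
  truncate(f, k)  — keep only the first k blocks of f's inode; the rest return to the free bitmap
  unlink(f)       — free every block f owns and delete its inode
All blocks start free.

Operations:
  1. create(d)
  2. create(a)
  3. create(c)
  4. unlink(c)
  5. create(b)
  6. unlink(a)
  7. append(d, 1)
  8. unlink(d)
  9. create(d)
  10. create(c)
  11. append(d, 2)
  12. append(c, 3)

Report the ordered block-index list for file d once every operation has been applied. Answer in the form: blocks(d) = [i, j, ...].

[1] create(d) — d=0 (map F...............)
[2] create(a) — a=1 d=0 (map FF..............)
[3] create(c) — a=1 c=2 d=0 (map FFF.............)
[4] unlink(c) — a=1 d=0 (map FF..............)
[5] create(b) — a=1 b=2 d=0 (map FFF.............)
[6] unlink(a) — b=2 d=0 (map F.F.............)
[7] append(d, 1) — b=2 d=0,1 (map FFF.............)
[8] unlink(d) — b=2 (map ..F.............)
[9] create(d) — b=2 d=0 (map F.F.............)
[10] create(c) — b=2 c=1 d=0 (map FFF.............)
[11] append(d, 2) — b=2 c=1 d=0,3,4 (map FFFFF...........)
[12] append(c, 3) — b=2 c=1,5,6,7 d=0,3,4 (map FFFFFFFF........)

blocks(d) = [0, 3, 4]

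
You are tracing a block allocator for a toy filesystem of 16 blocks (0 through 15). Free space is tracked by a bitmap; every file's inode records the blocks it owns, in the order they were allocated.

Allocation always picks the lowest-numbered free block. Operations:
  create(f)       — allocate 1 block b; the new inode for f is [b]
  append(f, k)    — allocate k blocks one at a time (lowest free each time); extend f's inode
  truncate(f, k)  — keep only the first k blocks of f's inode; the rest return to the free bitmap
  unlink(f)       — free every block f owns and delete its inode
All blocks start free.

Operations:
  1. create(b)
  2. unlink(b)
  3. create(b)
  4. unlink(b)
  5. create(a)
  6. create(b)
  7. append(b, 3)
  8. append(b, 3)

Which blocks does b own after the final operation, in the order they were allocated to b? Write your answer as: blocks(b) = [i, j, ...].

blocks(b) = [1, 2, 3, 4, 5, 6, 7]

  1. create(b)  ⇒  F...............  {b→[0]}
  2. unlink(b)  ⇒  ................  {}
  3. create(b)  ⇒  F...............  {b→[0]}
  4. unlink(b)  ⇒  ................  {}
  5. create(a)  ⇒  F...............  {a→[0]}
  6. create(b)  ⇒  FF..............  {a→[0]; b→[1]}
  7. append(b, 3)  ⇒  FFFFF...........  {a→[0]; b→[1, 2, 3, 4]}
  8. append(b, 3)  ⇒  FFFFFFFF........  {a→[0]; b→[1, 2, 3, 4, 5, 6, 7]}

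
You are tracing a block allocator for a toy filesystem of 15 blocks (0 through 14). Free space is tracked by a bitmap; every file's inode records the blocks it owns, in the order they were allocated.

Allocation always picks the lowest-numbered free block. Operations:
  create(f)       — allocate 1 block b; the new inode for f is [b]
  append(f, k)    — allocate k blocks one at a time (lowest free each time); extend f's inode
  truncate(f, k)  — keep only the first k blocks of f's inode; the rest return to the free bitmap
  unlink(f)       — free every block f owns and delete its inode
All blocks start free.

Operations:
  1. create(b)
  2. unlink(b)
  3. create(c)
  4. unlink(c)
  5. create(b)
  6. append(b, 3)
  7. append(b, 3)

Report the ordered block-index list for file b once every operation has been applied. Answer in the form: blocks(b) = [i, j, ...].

blocks(b) = [0, 1, 2, 3, 4, 5, 6]

after create(b) → b:[0]  free=[F..............]
after unlink(b) →   free=[...............]
after create(c) → c:[0]  free=[F..............]
after unlink(c) →   free=[...............]
after create(b) → b:[0]  free=[F..............]
after append(b, 3) → b:[0, 1, 2, 3]  free=[FFFF...........]
after append(b, 3) → b:[0, 1, 2, 3, 4, 5, 6]  free=[FFFFFFF........]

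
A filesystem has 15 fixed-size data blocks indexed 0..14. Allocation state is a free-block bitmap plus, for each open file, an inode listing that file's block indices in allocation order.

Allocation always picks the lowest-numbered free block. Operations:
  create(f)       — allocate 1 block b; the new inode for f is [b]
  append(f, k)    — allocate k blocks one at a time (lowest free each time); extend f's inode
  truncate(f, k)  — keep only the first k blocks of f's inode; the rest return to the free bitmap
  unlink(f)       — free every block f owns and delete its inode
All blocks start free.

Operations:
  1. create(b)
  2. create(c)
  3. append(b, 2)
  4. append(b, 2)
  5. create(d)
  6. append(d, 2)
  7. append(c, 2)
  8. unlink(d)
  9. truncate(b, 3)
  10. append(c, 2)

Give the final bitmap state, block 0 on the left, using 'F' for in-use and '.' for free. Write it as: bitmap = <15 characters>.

create(b): bitmap=F.............. | b=[0]
create(c): bitmap=FF............. | b=[0] c=[1]
append(b, 2): bitmap=FFFF........... | b=[0, 2, 3] c=[1]
append(b, 2): bitmap=FFFFFF......... | b=[0, 2, 3, 4, 5] c=[1]
create(d): bitmap=FFFFFFF........ | b=[0, 2, 3, 4, 5] c=[1] d=[6]
append(d, 2): bitmap=FFFFFFFFF...... | b=[0, 2, 3, 4, 5] c=[1] d=[6, 7, 8]
append(c, 2): bitmap=FFFFFFFFFFF.... | b=[0, 2, 3, 4, 5] c=[1, 9, 10] d=[6, 7, 8]
unlink(d): bitmap=FFFFFF...FF.... | b=[0, 2, 3, 4, 5] c=[1, 9, 10]
truncate(b, 3): bitmap=FFFF.....FF.... | b=[0, 2, 3] c=[1, 9, 10]
append(c, 2): bitmap=FFFFFF...FF.... | b=[0, 2, 3] c=[1, 9, 10, 4, 5]

bitmap = FFFFFF...FF....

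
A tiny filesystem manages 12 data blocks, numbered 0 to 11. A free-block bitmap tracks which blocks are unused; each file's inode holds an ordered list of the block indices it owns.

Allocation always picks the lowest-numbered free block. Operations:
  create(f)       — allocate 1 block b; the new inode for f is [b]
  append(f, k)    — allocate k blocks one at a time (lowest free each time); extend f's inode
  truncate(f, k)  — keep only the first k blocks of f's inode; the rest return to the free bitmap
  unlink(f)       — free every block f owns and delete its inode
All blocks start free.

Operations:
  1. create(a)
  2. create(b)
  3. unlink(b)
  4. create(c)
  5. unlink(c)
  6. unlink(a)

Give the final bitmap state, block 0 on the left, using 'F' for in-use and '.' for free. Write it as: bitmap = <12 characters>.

  1. create(a)  ⇒  F...........  {a→[0]}
  2. create(b)  ⇒  FF..........  {a→[0]; b→[1]}
  3. unlink(b)  ⇒  F...........  {a→[0]}
  4. create(c)  ⇒  FF..........  {a→[0]; c→[1]}
  5. unlink(c)  ⇒  F...........  {a→[0]}
  6. unlink(a)  ⇒  ............  {}

bitmap = ............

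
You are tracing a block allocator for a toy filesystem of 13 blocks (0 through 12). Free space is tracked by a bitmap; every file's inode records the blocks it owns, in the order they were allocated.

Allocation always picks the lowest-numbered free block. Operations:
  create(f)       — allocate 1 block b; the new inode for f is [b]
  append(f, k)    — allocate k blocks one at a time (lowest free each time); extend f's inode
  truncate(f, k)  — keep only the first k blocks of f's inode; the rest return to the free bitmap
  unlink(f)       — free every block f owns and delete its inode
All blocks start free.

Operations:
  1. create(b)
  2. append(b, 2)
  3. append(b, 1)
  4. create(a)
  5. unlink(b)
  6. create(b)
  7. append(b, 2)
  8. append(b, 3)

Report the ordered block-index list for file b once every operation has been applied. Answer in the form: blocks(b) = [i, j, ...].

blocks(b) = [0, 1, 2, 3, 5, 6]

[1] create(b) — b=0 (map F............)
[2] append(b, 2) — b=0,1,2 (map FFF..........)
[3] append(b, 1) — b=0,1,2,3 (map FFFF.........)
[4] create(a) — a=4 b=0,1,2,3 (map FFFFF........)
[5] unlink(b) — a=4 (map ....F........)
[6] create(b) — a=4 b=0 (map F...F........)
[7] append(b, 2) — a=4 b=0,1,2 (map FFF.F........)
[8] append(b, 3) — a=4 b=0,1,2,3,5,6 (map FFFFFFF......)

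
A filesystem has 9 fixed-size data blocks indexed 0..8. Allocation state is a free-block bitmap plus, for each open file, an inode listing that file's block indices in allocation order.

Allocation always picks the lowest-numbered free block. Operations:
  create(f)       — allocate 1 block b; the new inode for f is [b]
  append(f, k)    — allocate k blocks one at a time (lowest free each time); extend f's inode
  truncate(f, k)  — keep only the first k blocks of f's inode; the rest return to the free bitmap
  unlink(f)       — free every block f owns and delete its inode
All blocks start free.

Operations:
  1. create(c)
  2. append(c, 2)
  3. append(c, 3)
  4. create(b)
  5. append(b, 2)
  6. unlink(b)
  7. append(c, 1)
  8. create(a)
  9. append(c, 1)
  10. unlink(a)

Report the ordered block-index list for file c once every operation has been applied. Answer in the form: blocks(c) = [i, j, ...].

blocks(c) = [0, 1, 2, 3, 4, 5, 6, 8]

  1. create(c)  ⇒  F........  {c→[0]}
  2. append(c, 2)  ⇒  FFF......  {c→[0, 1, 2]}
  3. append(c, 3)  ⇒  FFFFFF...  {c→[0, 1, 2, 3, 4, 5]}
  4. create(b)  ⇒  FFFFFFF..  {b→[6]; c→[0, 1, 2, 3, 4, 5]}
  5. append(b, 2)  ⇒  FFFFFFFFF  {b→[6, 7, 8]; c→[0, 1, 2, 3, 4, 5]}
  6. unlink(b)  ⇒  FFFFFF...  {c→[0, 1, 2, 3, 4, 5]}
  7. append(c, 1)  ⇒  FFFFFFF..  {c→[0, 1, 2, 3, 4, 5, 6]}
  8. create(a)  ⇒  FFFFFFFF.  {a→[7]; c→[0, 1, 2, 3, 4, 5, 6]}
  9. append(c, 1)  ⇒  FFFFFFFFF  {a→[7]; c→[0, 1, 2, 3, 4, 5, 6, 8]}
  10. unlink(a)  ⇒  FFFFFFF.F  {c→[0, 1, 2, 3, 4, 5, 6, 8]}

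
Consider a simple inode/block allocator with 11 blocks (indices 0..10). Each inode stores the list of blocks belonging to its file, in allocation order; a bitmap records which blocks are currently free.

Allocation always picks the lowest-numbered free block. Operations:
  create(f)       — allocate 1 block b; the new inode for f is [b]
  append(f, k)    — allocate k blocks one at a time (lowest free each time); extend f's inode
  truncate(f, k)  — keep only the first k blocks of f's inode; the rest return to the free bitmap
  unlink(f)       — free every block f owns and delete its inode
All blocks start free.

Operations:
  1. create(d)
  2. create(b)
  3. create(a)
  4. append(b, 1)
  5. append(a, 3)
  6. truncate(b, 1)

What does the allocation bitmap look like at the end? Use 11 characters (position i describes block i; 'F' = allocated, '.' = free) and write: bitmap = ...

bitmap = FFF.FFF....

[1] create(d) — d=0 (map F..........)
[2] create(b) — b=1 d=0 (map FF.........)
[3] create(a) — a=2 b=1 d=0 (map FFF........)
[4] append(b, 1) — a=2 b=1,3 d=0 (map FFFF.......)
[5] append(a, 3) — a=2,4,5,6 b=1,3 d=0 (map FFFFFFF....)
[6] truncate(b, 1) — a=2,4,5,6 b=1 d=0 (map FFF.FFF....)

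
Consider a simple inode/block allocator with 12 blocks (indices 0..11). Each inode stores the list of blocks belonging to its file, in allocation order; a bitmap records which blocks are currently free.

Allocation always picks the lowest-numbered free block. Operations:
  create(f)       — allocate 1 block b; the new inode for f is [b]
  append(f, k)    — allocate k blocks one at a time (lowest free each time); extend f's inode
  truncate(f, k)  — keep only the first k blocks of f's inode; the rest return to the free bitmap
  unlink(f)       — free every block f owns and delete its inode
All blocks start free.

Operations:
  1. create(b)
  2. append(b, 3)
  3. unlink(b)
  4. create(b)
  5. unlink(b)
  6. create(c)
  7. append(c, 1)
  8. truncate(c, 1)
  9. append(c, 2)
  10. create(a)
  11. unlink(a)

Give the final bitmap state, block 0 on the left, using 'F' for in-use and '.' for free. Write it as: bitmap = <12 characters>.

bitmap = FFF.........

after create(b) → b:[0]  free=[F...........]
after append(b, 3) → b:[0, 1, 2, 3]  free=[FFFF........]
after unlink(b) →   free=[............]
after create(b) → b:[0]  free=[F...........]
after unlink(b) →   free=[............]
after create(c) → c:[0]  free=[F...........]
after append(c, 1) → c:[0, 1]  free=[FF..........]
after truncate(c, 1) → c:[0]  free=[F...........]
after append(c, 2) → c:[0, 1, 2]  free=[FFF.........]
after create(a) → a:[3], c:[0, 1, 2]  free=[FFFF........]
after unlink(a) → c:[0, 1, 2]  free=[FFF.........]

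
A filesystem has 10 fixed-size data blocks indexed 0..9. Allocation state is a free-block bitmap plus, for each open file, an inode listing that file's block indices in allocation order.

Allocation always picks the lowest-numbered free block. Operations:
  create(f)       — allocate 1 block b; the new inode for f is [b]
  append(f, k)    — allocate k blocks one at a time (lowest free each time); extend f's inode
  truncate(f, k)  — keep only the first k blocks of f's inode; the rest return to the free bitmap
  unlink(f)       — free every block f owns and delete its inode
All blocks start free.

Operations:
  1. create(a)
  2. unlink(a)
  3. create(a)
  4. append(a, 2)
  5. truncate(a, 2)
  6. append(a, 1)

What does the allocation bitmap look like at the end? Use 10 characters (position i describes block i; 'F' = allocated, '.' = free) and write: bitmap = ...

bitmap = FFF.......

[1] create(a) — a=0 (map F.........)
[2] unlink(a) —  (map ..........)
[3] create(a) — a=0 (map F.........)
[4] append(a, 2) — a=0,1,2 (map FFF.......)
[5] truncate(a, 2) — a=0,1 (map FF........)
[6] append(a, 1) — a=0,1,2 (map FFF.......)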